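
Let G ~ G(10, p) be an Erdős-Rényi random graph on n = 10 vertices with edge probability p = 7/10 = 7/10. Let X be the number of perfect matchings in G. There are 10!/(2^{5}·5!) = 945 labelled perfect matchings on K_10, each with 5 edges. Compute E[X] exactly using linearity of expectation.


K_10 has 10!/(2^{5}·5!) = 945 labelled perfect matchings.
For each such perfect matching H, let X_H = 1 if all 5 edges of H are present in G. Then P[X_H = 1] = p^{5} = (7/10)^{5} = 16807/100000.
By linearity of expectation: E[X] = Σ_H E[X_H] = 945 · p^{5} = 945 · 16807/100000 = 3176523/20000.
Numerically: E[X] ≈ 158.8.

E[X] = 945 · (7/10)^{5} = 3176523/20000 ≈ 158.8.


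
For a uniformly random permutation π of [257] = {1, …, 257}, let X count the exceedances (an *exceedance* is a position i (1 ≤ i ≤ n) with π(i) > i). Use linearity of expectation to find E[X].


Write X = Σ_{i=1}^{257} X_i, where X_i = 1_{π(i) > i}.
For each fixed i, π(i) is uniform over {1, …, 257} (marginal of a uniform permutation), so P[π(i) > i] = (n − i)/n. Summing: Σ_{i=1}^{257} (n − i)/n = (0 + 1 + … + 256)/257 = 257(257 − 1)/(2·257) = (257 − 1)/2.
Hence E[X] = Σ_{i=1}^{257} (257 − i)/257 = 128 ≈ 128.000.

E[X] = 128 = 128.000.


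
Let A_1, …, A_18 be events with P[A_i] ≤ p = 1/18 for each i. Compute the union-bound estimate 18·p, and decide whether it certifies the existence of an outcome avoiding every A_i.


Union bound: P[∪_{i=1}^{18} A_i] ≤ Σ_i P[A_i] ≤ 18·p = 18·(1/18) = 1.
Numerically: 1 ≈ 1.0000.
Is 1 < 1? NO.
Since the bound 1 is ≥ 1, the union bound is uninformative here; it does NOT by itself certify existence.

18·p = 1 ≈ 1.0000; existence NOT certified by the union bound.


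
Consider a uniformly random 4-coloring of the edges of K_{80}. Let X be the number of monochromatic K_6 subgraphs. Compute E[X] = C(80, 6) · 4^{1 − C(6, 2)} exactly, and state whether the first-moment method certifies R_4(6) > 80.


E[X] = C(80, 6) · 4^{1 − 15} = 300500200 · 4^{−14} = 300500200/268435456.
As a reduced fraction: E[X] = 37562525/33554432 ≈ 1.11945.
Is E[X] < 1? NO.
Since E[X] ≥ 1, the first-moment bound is inconclusive at n = 80; it does NOT by itself certify R_4(6) > 80.

E[X] = 37562525/33554432 ≈ 1.11945; E[X] ≥ 1; first-moment method inconclusive here.


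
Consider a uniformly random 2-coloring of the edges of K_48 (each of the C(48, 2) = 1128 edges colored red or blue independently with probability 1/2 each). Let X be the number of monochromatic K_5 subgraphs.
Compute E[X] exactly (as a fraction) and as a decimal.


Let X = Σ_S X_S over the C(48, 5) = 1712304 subsets S of size 5, where X_S = 1 if the K_5 on S is monochromatic.
For a fixed S, the K_5 on S has C(5, 2) = 10 edges. P[all 10 edges red] = (1/2)^10, and likewise for blue, so P[monochromatic] = 2·(1/2)^10 = 2^{1 − 10} = 1/512.
Summing: E[X] = C(48, 5) · 2^{1 − 10} = 1712304 · 1/512 = 107019/32.
Numerically: E[X] ≈ 3344.3438.

E[X] = C(48,5)·2^(1−C(5,2)) = 107019/32 ≈ 3344.3438.


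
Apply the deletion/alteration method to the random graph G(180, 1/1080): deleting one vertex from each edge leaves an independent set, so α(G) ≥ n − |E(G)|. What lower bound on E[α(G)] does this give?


E[|E(G)|] = C(180, 2)·p = 16110 · (1/1080) = 179/12.
E[α(G)] ≥ n − E[|E(G)|] = 180 − 179/12 = 1981/12.
Numerically: ≈ 165.083333.
(This is only a lower bound; the true E[α(G)] may be larger.)

E[α(G)] ≥ 1981/12 ≈ 165.083333.


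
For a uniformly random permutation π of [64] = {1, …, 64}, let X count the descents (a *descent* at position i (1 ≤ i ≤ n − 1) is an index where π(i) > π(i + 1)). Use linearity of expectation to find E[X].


Write X = Σ X_I over i = 1, …, 63, with X_I the indicator of one descent.
There are 63 indicators.
For each fixed i, the pair (π(i), π(i+1)) is a uniformly random ordered pair of distinct values from {1, …, 64}; by symmetry P[π(i) > π(i+1)] = 1/2.
By linearity: E[X] = 63 · (1/2) = (64 − 1) · (1/2) = 63/2 ≈ 31.50000.

E[X] = 63/2 = 31.50000.


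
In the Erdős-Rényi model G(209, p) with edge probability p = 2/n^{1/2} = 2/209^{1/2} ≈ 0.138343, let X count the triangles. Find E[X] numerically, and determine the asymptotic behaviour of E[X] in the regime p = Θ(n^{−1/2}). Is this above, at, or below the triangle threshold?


Number of potential triangles: C(209, 3) = 1499784.
Each occurs with probability p³ ≈ (0.138343)³ ≈ 2.64771087e-03.
By linearity: E[X] = C(209, 3)·p³ ≈ 1499784 · 2.64771087e-03 ≈ 3970.994394.
Since α = 1/2 < 1, p = c/n^{1/2} ≫ 1/n is above the triangle threshold p ~ 1/n. Asymptotically E[X] ~ (c³/6)·n^{3(1−α)} = (2³/6)·n^{1.5} → ∞; triangles are abundant w.h.p.

E[X] ≈ 3970.994394; in regime p = Θ(1/n^{1/2}) E[X] diverges (above the triangle threshold p ~ 1/n).


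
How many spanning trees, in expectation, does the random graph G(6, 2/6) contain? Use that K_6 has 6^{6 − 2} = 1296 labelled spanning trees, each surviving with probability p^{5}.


K_6 has 6^{6 − 2} = 1296 labelled spanning trees.
For each such spanning tree H, let X_H = 1 if all 5 edges of H are present in G. Then P[X_H = 1] = p^{5} = (1/3)^{5} = 1/243.
Summing the indicators: E[X] = Σ_H E[X_H] = 1296 · p^{5} = 1296 · 1/243 = 16/3.
Numerically: E[X] ≈ 5.33.

E[X] = 1296 · (1/3)^{5} = 16/3 ≈ 5.33.


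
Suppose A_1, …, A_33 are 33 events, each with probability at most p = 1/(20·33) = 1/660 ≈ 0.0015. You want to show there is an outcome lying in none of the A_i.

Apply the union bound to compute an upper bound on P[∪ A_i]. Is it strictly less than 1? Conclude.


Union bound: P[∪_{i=1}^{33} A_i] ≤ Σ_i P[A_i] ≤ 33·p = 33·(1/660) = 1/20.
Numerically: 1/20 ≈ 0.0500.
Is 1/20 < 1? YES.
Since P[∪ A_i] ≤ 1/20 < 1, the complement has P[∩ A_i^c] ≥ 1 − 1/20 = 19/20 > 0, so some outcome avoids every A_i.

33·p = 1/20 ≈ 0.0500; existence CERTIFIED by the union bound.


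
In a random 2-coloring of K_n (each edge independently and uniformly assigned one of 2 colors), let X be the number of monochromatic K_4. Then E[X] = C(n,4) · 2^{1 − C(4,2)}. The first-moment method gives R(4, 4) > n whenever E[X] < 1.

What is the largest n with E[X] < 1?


We need C(n, 4) · 2^{1 − 6} < 1, i.e. C(n, 4) < 2^{6 − 1} = 32.
Check values of n near the boundary:
  n = 4: C(4, 4) = 1; 1 < 32? YES
  n = 5: C(5, 4) = 5; 5 < 32? YES
  n = 6: C(6, 4) = 15; 15 < 32? YES
  n = 7: C(7, 4) = 35; 35 < 32? NO
  n = 8: C(8, 4) = 70; 70 < 32? NO
The largest n with C(n, 4) < 32 is n = 6 (where E[X] = 15/32 ≈ 0.46875). Hence R(4, 4) > 6, i.e. R(4, 4) ≥ 7.

Largest n = 6; hence R(4, 4) > 6.


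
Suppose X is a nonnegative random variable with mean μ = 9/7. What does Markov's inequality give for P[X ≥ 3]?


μ = E[X] = 9/7, a = 3.
Markov: P[X ≥ 3] ≤ μ/a = (9/7)/3 = 3/7.
Numerically: ≈ 0.42857.
(Since a = 3 > μ = 1.28571, the bound 3/7 is < 1 and informative.)

P[X ≥ 3] ≤ 3/7 ≈ 0.42857.


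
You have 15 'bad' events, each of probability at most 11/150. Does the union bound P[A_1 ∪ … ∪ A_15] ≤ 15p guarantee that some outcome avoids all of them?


Union bound: P[∪_{i=1}^{15} A_i] ≤ Σ_i P[A_i] ≤ 15·p = 15·(11/150) = 11/10.
Numerically: 11/10 ≈ 1.100.
Is 11/10 < 1? NO.
Since the bound 11/10 is ≥ 1, the union bound is uninformative here; it does NOT by itself certify existence.

15·p = 11/10 ≈ 1.100; existence NOT certified by the union bound.


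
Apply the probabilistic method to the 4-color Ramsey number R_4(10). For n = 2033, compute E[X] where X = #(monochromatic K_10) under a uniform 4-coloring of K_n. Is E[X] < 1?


E[X] = C(2033, 10) · 4^{1 − 45} = 325074373196988390113235240 · 4^{−44} = 325074373196988390113235240/309485009821345068724781056.
As a reduced fraction: E[X] = 40634296649623548764154405/38685626227668133590597632 ≈ 1.050.
Is E[X] < 1? NO.
Since E[X] ≥ 1, the first-moment bound is inconclusive at n = 2033; it does NOT by itself certify R_4(10) > 2033.

E[X] = 40634296649623548764154405/38685626227668133590597632 ≈ 1.050; E[X] ≥ 1; first-moment method inconclusive here.


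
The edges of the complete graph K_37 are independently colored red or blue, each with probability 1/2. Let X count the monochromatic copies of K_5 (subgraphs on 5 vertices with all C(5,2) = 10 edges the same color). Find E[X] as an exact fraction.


Let X = Σ_S X_S over the C(37, 5) = 435897 subsets S of size 5, where X_S = 1 if the K_5 on S is monochromatic.
For a fixed S, the K_5 on S has C(5, 2) = 10 edges. P[all 10 edges red] = (1/2)^10, and likewise for blue, so P[monochromatic] = 2·(1/2)^10 = 2^{1 − 10} = 1/512.
Summing: E[X] = C(37, 5) · 2^{1 − 10} = 435897 · 1/512 = 435897/512.
Numerically: E[X] ≈ 851.361.

E[X] = C(37,5)·2^(1−C(5,2)) = 435897/512 ≈ 851.361.


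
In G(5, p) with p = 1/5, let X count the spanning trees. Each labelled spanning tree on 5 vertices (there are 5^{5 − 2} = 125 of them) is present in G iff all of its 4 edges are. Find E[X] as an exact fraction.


K_5 has 5^{5 − 2} = 125 labelled spanning trees.
For each such spanning tree H, let X_H = 1 if all 4 edges of H are present in G. Then P[X_H = 1] = p^{4} = (1/5)^{4} = 1/625.
By linearity: E[X] = Σ_H E[X_H] = 125 · p^{4} = 125 · 1/625 = 1/5.
Numerically: E[X] ≈ 0.2.

E[X] = 125 · (1/5)^{4} = 1/5 ≈ 0.2.


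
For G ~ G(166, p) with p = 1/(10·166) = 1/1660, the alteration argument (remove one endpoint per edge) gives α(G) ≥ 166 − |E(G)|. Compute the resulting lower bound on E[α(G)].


E[|E(G)|] = C(166, 2)·p = 13695 · (1/1660) = 33/4.
E[α(G)] ≥ n − E[|E(G)|] = 166 − 33/4 = 631/4.
Numerically: ≈ 157.750000.
(This is only a lower bound; the true E[α(G)] may be larger.)

E[α(G)] ≥ 631/4 ≈ 157.750000.


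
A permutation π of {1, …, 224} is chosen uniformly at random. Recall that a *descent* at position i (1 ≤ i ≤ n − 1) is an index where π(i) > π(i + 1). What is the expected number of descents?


Write X = Σ X_I over i = 1, …, 223, with X_I the indicator of one descent.
There are 223 indicators.
For each fixed i, the pair (π(i), π(i+1)) is a uniformly random ordered pair of distinct values from {1, …, 224}; by symmetry P[π(i) > π(i+1)] = 1/2.
By linearity: E[X] = 223 · (1/2) = (224 − 1) · (1/2) = 223/2 ≈ 111.500.

E[X] = 223/2 = 111.500.


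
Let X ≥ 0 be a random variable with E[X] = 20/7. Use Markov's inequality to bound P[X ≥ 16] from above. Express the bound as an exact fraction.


μ = E[X] = 20/7, a = 16.
Markov: P[X ≥ 16] ≤ μ/a = (20/7)/16 = 5/28.
Numerically: ≈ 0.1786.
(Since a = 16 > μ = 2.8571, the bound 5/28 is < 1 and informative.)

P[X ≥ 16] ≤ 5/28 ≈ 0.1786.


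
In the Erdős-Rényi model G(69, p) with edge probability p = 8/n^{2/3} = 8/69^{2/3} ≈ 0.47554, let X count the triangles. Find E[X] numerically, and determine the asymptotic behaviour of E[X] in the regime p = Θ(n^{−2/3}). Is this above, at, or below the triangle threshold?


Number of potential triangles: C(69, 3) = 52394.
Each occurs with probability p³ ≈ (0.47554)³ ≈ 1.0754043e-01.
By linearity: E[X] = C(69, 3)·p³ ≈ 52394 · 1.0754043e-01 ≈ 5634.47343.
Since α = 2/3 < 1, p = c/n^{2/3} ≫ 1/n is above the triangle threshold p ~ 1/n. Asymptotically E[X] ~ (c³/6)·n^{3(1−α)} = (8³/6)·n^{1} → ∞; triangles are abundant w.h.p.

E[X] ≈ 5634.47343; in regime p = Θ(1/n^{2/3}) E[X] diverges (above the triangle threshold p ~ 1/n).


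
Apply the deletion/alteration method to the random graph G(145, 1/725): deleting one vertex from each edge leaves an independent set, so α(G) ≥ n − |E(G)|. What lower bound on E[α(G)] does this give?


E[|E(G)|] = C(145, 2)·p = 10440 · (1/725) = 72/5.
E[α(G)] ≥ n − E[|E(G)|] = 145 − 72/5 = 653/5.
Numerically: ≈ 130.600.
(This is only a lower bound; the true E[α(G)] may be larger.)

E[α(G)] ≥ 653/5 ≈ 130.600.


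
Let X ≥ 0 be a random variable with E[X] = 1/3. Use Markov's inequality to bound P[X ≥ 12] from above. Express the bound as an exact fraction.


μ = E[X] = 1/3, a = 12.
Markov: P[X ≥ 12] ≤ μ/a = (1/3)/12 = 1/36.
Numerically: ≈ 0.028.
(Since a = 12 > μ = 0.333, the bound 1/36 is < 1 and informative.)

P[X ≥ 12] ≤ 1/36 ≈ 0.028.


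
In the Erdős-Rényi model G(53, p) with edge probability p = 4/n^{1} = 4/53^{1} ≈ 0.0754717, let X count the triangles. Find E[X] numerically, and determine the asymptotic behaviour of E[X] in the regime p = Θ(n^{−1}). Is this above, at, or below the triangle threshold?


Number of potential triangles: C(53, 3) = 23426.
Each occurs with probability p³ ≈ (0.0754717)³ ≈ 4.29885073e-04.
By linearity: E[X] = C(53, 3)·p³ ≈ 23426 · 4.29885073e-04 ≈ 10.070488.
Here α = 1, so p = 4/n is exactly at the triangle threshold p ~ 1/n. Asymptotically E[X] → c³/6 = 4³/6 = 32/3 ≈ 10.666667, a bounded constant. In this regime the triangle count is asymptotically Poisson(c³/6).

E[X] ≈ 10.070488; in regime p = Θ(1/n^{1}) E[X] stays bounded (at the triangle threshold p ~ 1/n).


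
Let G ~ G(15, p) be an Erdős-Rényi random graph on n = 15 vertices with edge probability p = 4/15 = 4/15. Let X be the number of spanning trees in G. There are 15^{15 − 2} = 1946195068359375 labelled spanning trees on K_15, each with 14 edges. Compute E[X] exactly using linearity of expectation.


K_15 has 15^{15 − 2} = 1946195068359375 labelled spanning trees.
For each such spanning tree H, let X_H = 1 if all 14 edges of H are present in G. Then P[X_H = 1] = p^{14} = (4/15)^{14} = 268435456/29192926025390625.
Summing the indicators: E[X] = Σ_H E[X_H] = 1946195068359375 · p^{14} = 1946195068359375 · 268435456/29192926025390625 = 268435456/15.
Numerically: E[X] ≈ 1.78957e+07.

E[X] = 1946195068359375 · (4/15)^{14} = 268435456/15 ≈ 1.78957e+07.


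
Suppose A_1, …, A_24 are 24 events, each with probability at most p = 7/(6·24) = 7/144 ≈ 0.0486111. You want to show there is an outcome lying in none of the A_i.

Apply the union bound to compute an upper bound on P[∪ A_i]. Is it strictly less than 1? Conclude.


Union bound: P[∪_{i=1}^{24} A_i] ≤ Σ_i P[A_i] ≤ 24·p = 24·(7/144) = 7/6.
Numerically: 7/6 ≈ 1.1666667.
Is 7/6 < 1? NO.
Since the bound 7/6 is ≥ 1, the union bound is uninformative here; it does NOT by itself certify existence.

24·p = 7/6 ≈ 1.1666667; existence NOT certified by the union bound.


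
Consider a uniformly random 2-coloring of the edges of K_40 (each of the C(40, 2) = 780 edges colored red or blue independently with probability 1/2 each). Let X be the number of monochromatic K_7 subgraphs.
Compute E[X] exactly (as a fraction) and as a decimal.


Let X = Σ_S X_S over the C(40, 7) = 18643560 subsets S of size 7, where X_S = 1 if the K_7 on S is monochromatic.
For a fixed S, the K_7 on S has C(7, 2) = 21 edges. P[all 21 edges red] = (1/2)^21, and likewise for blue, so P[monochromatic] = 2·(1/2)^21 = 2^{1 − 21} = 1/1048576.
By linearity: E[X] = C(40, 7) · 2^{1 − 21} = 18643560 · 1/1048576 = 2330445/131072.
Numerically: E[X] ≈ 17.780.

E[X] = C(40,7)·2^(1−C(7,2)) = 2330445/131072 ≈ 17.780.


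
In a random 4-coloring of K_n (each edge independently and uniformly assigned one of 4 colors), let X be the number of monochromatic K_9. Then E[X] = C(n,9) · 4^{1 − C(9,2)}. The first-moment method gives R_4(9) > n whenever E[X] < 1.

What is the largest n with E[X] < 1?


We need C(n, 9) · 4^{1 − 36} < 1, i.e. C(n, 9) < 4^{36 − 1} = 1180591620717411303424.
Check values of n near the boundary:
  n = 908: C(908, 9) = 1111058428637338083100; 1111058428637338083100 < 1180591620717411303424? YES
  n = 909: C(909, 9) = 1122169012923711463931; 1122169012923711463931 < 1180591620717411303424? YES
  n = 910: C(910, 9) = 1133378248346922788210; 1133378248346922788210 < 1180591620717411303424? YES
  n = 911: C(911, 9) = 1144686900492291197405; 1144686900492291197405 < 1180591620717411303424? YES
  n = 912: C(912, 9) = 1156095740032081475120; 1156095740032081475120 < 1180591620717411303424? YES
  n = 913: C(913, 9) = 1167605542753639808390; 1167605542753639808390 < 1180591620717411303424? YES
  n = 914: C(914, 9) = 1179217089587653905932; 1179217089587653905932 < 1180591620717411303424? YES
  n = 915: C(915, 9) = 1190931166636537885130; 1190931166636537885130 < 1180591620717411303424? NO
  n = 916: C(916, 9) = 1202748565202942340440; 1202748565202942340440 < 1180591620717411303424? NO
  n = 917: C(917, 9) = 1214670081818390006810; 1214670081818390006810 < 1180591620717411303424? NO
The largest n with C(n, 9) < 1180591620717411303424 is n = 914 (where E[X] = 294804272396913476483/295147905179352825856 ≈ 0.9988). Hence R_4(9) > 914, i.e. R_4(9) ≥ 915.

Largest n = 914; hence R_4(9) > 914.


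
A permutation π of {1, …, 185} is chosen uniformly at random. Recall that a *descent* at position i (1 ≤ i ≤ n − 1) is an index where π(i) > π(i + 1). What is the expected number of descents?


Write X = Σ X_I over i = 1, …, 184, with X_I the indicator of one descent.
There are 184 indicators.
For each fixed i, the pair (π(i), π(i+1)) is a uniformly random ordered pair of distinct values from {1, …, 185}; by symmetry P[π(i) > π(i+1)] = 1/2.
By linearity: E[X] = 184 · (1/2) = (185 − 1) · (1/2) = 92 ≈ 92.000000.

E[X] = 92 = 92.000000.


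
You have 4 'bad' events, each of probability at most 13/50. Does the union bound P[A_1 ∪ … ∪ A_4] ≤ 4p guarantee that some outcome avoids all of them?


Union bound: P[∪_{i=1}^{4} A_i] ≤ Σ_i P[A_i] ≤ 4·p = 4·(13/50) = 26/25.
Numerically: 26/25 ≈ 1.040000.
Is 26/25 < 1? NO.
Since the bound 26/25 is ≥ 1, the union bound is uninformative here; it does NOT by itself certify existence.

4·p = 26/25 ≈ 1.040000; existence NOT certified by the union bound.


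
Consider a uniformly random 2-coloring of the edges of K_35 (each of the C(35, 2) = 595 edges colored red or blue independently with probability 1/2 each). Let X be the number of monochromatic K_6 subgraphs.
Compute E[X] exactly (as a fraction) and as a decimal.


Let X = Σ_S X_S over the C(35, 6) = 1623160 subsets S of size 6, where X_S = 1 if the K_6 on S is monochromatic.
For a fixed S, the K_6 on S has C(6, 2) = 15 edges. P[all 15 edges red] = (1/2)^15, and likewise for blue, so P[monochromatic] = 2·(1/2)^15 = 2^{1 − 15} = 1/16384.
By linearity of expectation: E[X] = C(35, 6) · 2^{1 − 15} = 1623160 · 1/16384 = 202895/2048.
Numerically: E[X] ≈ 99.069824.

E[X] = C(35,6)·2^(1−C(6,2)) = 202895/2048 ≈ 99.069824.


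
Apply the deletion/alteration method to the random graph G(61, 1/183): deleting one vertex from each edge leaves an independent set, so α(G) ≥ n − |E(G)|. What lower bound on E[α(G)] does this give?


E[|E(G)|] = C(61, 2)·p = 1830 · (1/183) = 10.
E[α(G)] ≥ n − E[|E(G)|] = 61 − 10 = 51.
Numerically: ≈ 51.00000.
(This is only a lower bound; the true E[α(G)] may be larger.)

E[α(G)] ≥ 51 ≈ 51.00000.


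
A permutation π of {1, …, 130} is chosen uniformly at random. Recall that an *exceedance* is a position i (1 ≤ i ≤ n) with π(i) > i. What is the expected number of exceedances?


Write X = Σ_{i=1}^{130} X_i, where X_i = 1_{π(i) > i}.
For each fixed i, π(i) is uniform over {1, …, 130} (marginal of a uniform permutation), so P[π(i) > i] = (n − i)/n. Summing: Σ_{i=1}^{130} (n − i)/n = (0 + 1 + … + 129)/130 = 130(130 − 1)/(2·130) = (130 − 1)/2.
Hence E[X] = Σ_{i=1}^{130} (130 − i)/130 = 129/2 ≈ 64.5000.

E[X] = 129/2 = 64.5000.


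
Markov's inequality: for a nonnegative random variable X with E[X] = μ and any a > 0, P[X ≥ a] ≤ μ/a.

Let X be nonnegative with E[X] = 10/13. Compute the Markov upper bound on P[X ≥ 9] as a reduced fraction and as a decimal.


μ = E[X] = 10/13, a = 9.
Markov: P[X ≥ 9] ≤ μ/a = (10/13)/9 = 10/117.
Numerically: ≈ 0.0855.
(Since a = 9 > μ = 0.7692, the bound 10/117 is < 1 and informative.)

P[X ≥ 9] ≤ 10/117 ≈ 0.0855.


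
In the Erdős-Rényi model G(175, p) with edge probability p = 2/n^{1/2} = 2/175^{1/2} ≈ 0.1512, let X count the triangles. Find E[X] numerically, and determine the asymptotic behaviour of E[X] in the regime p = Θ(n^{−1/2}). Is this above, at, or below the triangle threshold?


Number of potential triangles: C(175, 3) = 877975.
Each occurs with probability p³ ≈ (0.1512)³ ≈ 3.455675e-03.
By linearity: E[X] = C(175, 3)·p³ ≈ 877975 · 3.455675e-03 ≈ 3033.9964.
Since α = 1/2 < 1, p = c/n^{1/2} ≫ 1/n is above the triangle threshold p ~ 1/n. Asymptotically E[X] ~ (c³/6)·n^{3(1−α)} = (2³/6)·n^{1.5} → ∞; triangles are abundant w.h.p.

E[X] ≈ 3033.9964; in regime p = Θ(1/n^{1/2}) E[X] diverges (above the triangle threshold p ~ 1/n).


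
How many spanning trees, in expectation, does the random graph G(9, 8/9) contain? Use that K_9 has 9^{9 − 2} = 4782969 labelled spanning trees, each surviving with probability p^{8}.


K_9 has 9^{9 − 2} = 4782969 labelled spanning trees.
For each such spanning tree H, let X_H = 1 if all 8 edges of H are present in G. Then P[X_H = 1] = p^{8} = (8/9)^{8} = 16777216/43046721.
Summing the indicators: E[X] = Σ_H E[X_H] = 4782969 · p^{8} = 4782969 · 16777216/43046721 = 16777216/9.
Numerically: E[X] ≈ 1.86414e+06.

E[X] = 4782969 · (8/9)^{8} = 16777216/9 ≈ 1.86414e+06.


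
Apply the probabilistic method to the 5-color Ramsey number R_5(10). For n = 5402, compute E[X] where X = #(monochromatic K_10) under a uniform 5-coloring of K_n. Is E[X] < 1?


E[X] = C(5402, 10) · 5^{1 − 45} = 5783128765113072203495407534935 · 5^{−44} = 5783128765113072203495407534935/5684341886080801486968994140625.
As a reduced fraction: E[X] = 1156625753022614440699081506987/1136868377216160297393798828125 ≈ 1.01738.
Is E[X] < 1? NO.
Since E[X] ≥ 1, the first-moment bound is inconclusive at n = 5402; it does NOT by itself certify R_5(10) > 5402.

E[X] = 1156625753022614440699081506987/1136868377216160297393798828125 ≈ 1.01738; E[X] ≥ 1; first-moment method inconclusive here.


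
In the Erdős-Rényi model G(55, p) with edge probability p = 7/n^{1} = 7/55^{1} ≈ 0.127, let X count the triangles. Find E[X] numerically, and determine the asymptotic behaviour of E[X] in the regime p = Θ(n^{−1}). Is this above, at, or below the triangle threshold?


Number of potential triangles: C(55, 3) = 26235.
Each occurs with probability p³ ≈ (0.127)³ ≈ 2.06161e-03.
By linearity: E[X] = C(55, 3)·p³ ≈ 26235 · 2.06161e-03 ≈ 54.086.
Here α = 1, so p = 7/n is exactly at the triangle threshold p ~ 1/n. Asymptotically E[X] → c³/6 = 7³/6 = 343/6 ≈ 57.167, a bounded constant. In this regime the triangle count is asymptotically Poisson(c³/6).

E[X] ≈ 54.086; in regime p = Θ(1/n^{1}) E[X] stays bounded (at the triangle threshold p ~ 1/n).


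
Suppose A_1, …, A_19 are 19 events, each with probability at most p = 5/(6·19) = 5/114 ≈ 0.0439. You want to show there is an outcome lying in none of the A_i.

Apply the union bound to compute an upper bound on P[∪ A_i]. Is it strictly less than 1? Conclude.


Union bound: P[∪_{i=1}^{19} A_i] ≤ Σ_i P[A_i] ≤ 19·p = 19·(5/114) = 5/6.
Numerically: 5/6 ≈ 0.8333.
Is 5/6 < 1? YES.
Since P[∪ A_i] ≤ 5/6 < 1, the complement has P[∩ A_i^c] ≥ 1 − 5/6 = 1/6 > 0, so some outcome avoids every A_i.

19·p = 5/6 ≈ 0.8333; existence CERTIFIED by the union bound.


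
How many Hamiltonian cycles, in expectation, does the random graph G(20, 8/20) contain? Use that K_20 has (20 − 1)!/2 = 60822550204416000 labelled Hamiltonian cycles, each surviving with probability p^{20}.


K_20 has (20 − 1)!/2 = 60822550204416000 labelled Hamiltonian cycles.
For each such Hamiltonian cycle H, let X_H = 1 if all 20 edges of H are present in G. Then P[X_H = 1] = p^{20} = (2/5)^{20} = 1048576/95367431640625.
By linearity: E[X] = Σ_H E[X_H] = 60822550204416000 · p^{20} = 60822550204416000 · 1048576/95367431640625 = 510216531225165692928/762939453125.
Numerically: E[X] ≈ 6.6875e+08.

E[X] = 60822550204416000 · (2/5)^{20} = 510216531225165692928/762939453125 ≈ 6.6875e+08.


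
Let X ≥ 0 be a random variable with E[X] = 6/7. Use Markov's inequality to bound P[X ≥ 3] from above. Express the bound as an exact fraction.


μ = E[X] = 6/7, a = 3.
Markov: P[X ≥ 3] ≤ μ/a = (6/7)/3 = 2/7.
Numerically: ≈ 0.28571.
(Since a = 3 > μ = 0.85714, the bound 2/7 is < 1 and informative.)

P[X ≥ 3] ≤ 2/7 ≈ 0.28571.


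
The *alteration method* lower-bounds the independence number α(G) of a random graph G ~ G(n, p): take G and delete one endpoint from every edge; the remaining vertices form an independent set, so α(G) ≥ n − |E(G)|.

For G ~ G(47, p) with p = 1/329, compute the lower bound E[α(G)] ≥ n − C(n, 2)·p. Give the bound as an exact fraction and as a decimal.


E[|E(G)|] = C(47, 2)·p = 1081 · (1/329) = 23/7.
E[α(G)] ≥ n − E[|E(G)|] = 47 − 23/7 = 306/7.
Numerically: ≈ 43.7143.
(This is only a lower bound; the true E[α(G)] may be larger.)

E[α(G)] ≥ 306/7 ≈ 43.7143.


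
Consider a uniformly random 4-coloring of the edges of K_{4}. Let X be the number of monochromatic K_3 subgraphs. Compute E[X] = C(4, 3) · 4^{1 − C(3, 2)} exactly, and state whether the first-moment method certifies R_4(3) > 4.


E[X] = C(4, 3) · 4^{1 − 3} = 4 · 4^{−2} = 4/16.
As a reduced fraction: E[X] = 1/4 ≈ 0.2500.
Is E[X] < 1? YES.
Since E[X] < 1, there exists a 4-coloring of K_{4} with no monochromatic K_3; hence R_4(3) > 4.

E[X] = 1/4 ≈ 0.2500; E[X] < 1, so R_4(3) > 4.


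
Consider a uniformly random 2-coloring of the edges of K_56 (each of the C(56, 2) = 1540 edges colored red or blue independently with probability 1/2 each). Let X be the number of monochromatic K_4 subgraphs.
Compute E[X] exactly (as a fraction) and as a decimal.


Let X = Σ_S X_S over the C(56, 4) = 367290 subsets S of size 4, where X_S = 1 if the K_4 on S is monochromatic.
For a fixed S, the K_4 on S has C(4, 2) = 6 edges. P[all 6 edges red] = (1/2)^6, and likewise for blue, so P[monochromatic] = 2·(1/2)^6 = 2^{1 − 6} = 1/32.
Summing: E[X] = C(56, 4) · 2^{1 − 6} = 367290 · 1/32 = 183645/16.
Numerically: E[X] ≈ 11477.812500.

E[X] = C(56,4)·2^(1−C(4,2)) = 183645/16 ≈ 11477.812500.


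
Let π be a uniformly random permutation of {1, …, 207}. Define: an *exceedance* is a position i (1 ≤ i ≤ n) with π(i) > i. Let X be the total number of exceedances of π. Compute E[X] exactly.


Write X = Σ_{i=1}^{207} X_i, where X_i = 1_{π(i) > i}.
For each fixed i, π(i) is uniform over {1, …, 207} (marginal of a uniform permutation), so P[π(i) > i] = (n − i)/n. Summing: Σ_{i=1}^{207} (n − i)/n = (0 + 1 + … + 206)/207 = 207(207 − 1)/(2·207) = (207 − 1)/2.
Hence E[X] = Σ_{i=1}^{207} (207 − i)/207 = 103 ≈ 103.00000.

E[X] = 103 = 103.00000.


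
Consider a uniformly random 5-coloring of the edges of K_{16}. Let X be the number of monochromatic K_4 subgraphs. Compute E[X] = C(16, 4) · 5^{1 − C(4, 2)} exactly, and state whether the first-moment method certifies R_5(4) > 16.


E[X] = C(16, 4) · 5^{1 − 6} = 1820 · 5^{−5} = 1820/3125.
As a reduced fraction: E[X] = 364/625 ≈ 0.582.
Is E[X] < 1? YES.
Since E[X] < 1, there exists a 5-coloring of K_{16} with no monochromatic K_4; hence R_5(4) > 16.

E[X] = 364/625 ≈ 0.582; E[X] < 1, so R_5(4) > 16.


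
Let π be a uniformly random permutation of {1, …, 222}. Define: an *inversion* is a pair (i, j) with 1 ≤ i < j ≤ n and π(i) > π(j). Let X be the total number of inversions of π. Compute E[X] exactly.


Write X = Σ X_I over the C(222, 2) = 24531 pairs i < j, with X_I the indicator of one inversion.
There are 24531 indicators.
For each fixed pair i < j, the values π(i) and π(j) are two distinct elements of {1, …, 222} in uniformly random order; by symmetry P[π(i) > π(j)] = 1/2.
By linearity: E[X] = 24531 · (1/2) = C(222, 2) · (1/2) = 24531/2 = 24531/2 ≈ 12265.5000.

E[X] = 24531/2 = 12265.5000.


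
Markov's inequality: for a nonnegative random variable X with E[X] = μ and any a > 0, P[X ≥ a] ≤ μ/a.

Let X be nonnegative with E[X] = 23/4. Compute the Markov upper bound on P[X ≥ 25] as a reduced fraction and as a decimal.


μ = E[X] = 23/4, a = 25.
Markov: P[X ≥ 25] ≤ μ/a = (23/4)/25 = 23/100.
Numerically: ≈ 0.23000.
(Since a = 25 > μ = 5.75000, the bound 23/100 is < 1 and informative.)

P[X ≥ 25] ≤ 23/100 ≈ 0.23000.


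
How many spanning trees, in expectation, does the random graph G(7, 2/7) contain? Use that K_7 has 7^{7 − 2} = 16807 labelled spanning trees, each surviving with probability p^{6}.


K_7 has 7^{7 − 2} = 16807 labelled spanning trees.
For each such spanning tree H, let X_H = 1 if all 6 edges of H are present in G. Then P[X_H = 1] = p^{6} = (2/7)^{6} = 64/117649.
By linearity: E[X] = Σ_H E[X_H] = 16807 · p^{6} = 16807 · 64/117649 = 64/7.
Numerically: E[X] ≈ 9.14286.

E[X] = 16807 · (2/7)^{6} = 64/7 ≈ 9.14286.


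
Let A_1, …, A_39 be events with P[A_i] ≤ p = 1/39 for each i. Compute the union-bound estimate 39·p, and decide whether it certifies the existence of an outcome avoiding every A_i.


Union bound: P[∪_{i=1}^{39} A_i] ≤ Σ_i P[A_i] ≤ 39·p = 39·(1/39) = 1.
Numerically: 1 ≈ 1.00000.
Is 1 < 1? NO.
Since the bound 1 is ≥ 1, the union bound is uninformative here; it does NOT by itself certify existence.

39·p = 1 ≈ 1.00000; existence NOT certified by the union bound.


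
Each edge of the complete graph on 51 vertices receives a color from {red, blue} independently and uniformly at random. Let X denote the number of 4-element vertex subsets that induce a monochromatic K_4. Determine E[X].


Let X = Σ_S X_S over the C(51, 4) = 249900 subsets S of size 4, where X_S = 1 if the K_4 on S is monochromatic.
For a fixed S, the K_4 on S has C(4, 2) = 6 edges. P[all 6 edges red] = (1/2)^6, and likewise for blue, so P[monochromatic] = 2·(1/2)^6 = 2^{1 − 6} = 1/32.
Summing: E[X] = C(51, 4) · 2^{1 − 6} = 249900 · 1/32 = 62475/8.
Numerically: E[X] ≈ 7809.375.

E[X] = C(51,4)·2^(1−C(4,2)) = 62475/8 ≈ 7809.375.


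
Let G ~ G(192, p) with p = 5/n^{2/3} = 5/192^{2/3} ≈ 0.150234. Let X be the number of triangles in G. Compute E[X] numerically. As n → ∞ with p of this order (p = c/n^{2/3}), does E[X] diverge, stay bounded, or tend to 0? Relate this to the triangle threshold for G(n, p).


Number of potential triangles: C(192, 3) = 1161280.
Each occurs with probability p³ ≈ (0.150234)³ ≈ 3.39084201e-03.
By linearity: E[X] = C(192, 3)·p³ ≈ 1161280 · 3.39084201e-03 ≈ 3937.717014.
Since α = 2/3 < 1, p = c/n^{2/3} ≫ 1/n is above the triangle threshold p ~ 1/n. Asymptotically E[X] ~ (c³/6)·n^{3(1−α)} = (5³/6)·n^{1} → ∞; triangles are abundant w.h.p.

E[X] ≈ 3937.717014; in regime p = Θ(1/n^{2/3}) E[X] diverges (above the triangle threshold p ~ 1/n).


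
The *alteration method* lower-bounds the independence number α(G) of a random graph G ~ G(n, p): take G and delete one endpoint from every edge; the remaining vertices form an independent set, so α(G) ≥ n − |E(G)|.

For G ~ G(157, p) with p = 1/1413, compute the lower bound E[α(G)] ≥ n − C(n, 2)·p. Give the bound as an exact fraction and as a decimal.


E[|E(G)|] = C(157, 2)·p = 12246 · (1/1413) = 26/3.
E[α(G)] ≥ n − E[|E(G)|] = 157 − 26/3 = 445/3.
Numerically: ≈ 148.3333.
(This is only a lower bound; the true E[α(G)] may be larger.)

E[α(G)] ≥ 445/3 ≈ 148.3333.


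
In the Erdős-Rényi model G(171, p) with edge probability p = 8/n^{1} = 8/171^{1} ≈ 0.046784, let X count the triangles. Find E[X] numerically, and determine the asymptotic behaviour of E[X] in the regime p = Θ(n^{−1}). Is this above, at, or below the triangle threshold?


Number of potential triangles: C(171, 3) = 818805.
Each occurs with probability p³ ≈ (0.046784)³ ≈ 1.0239568e-04.
By linearity: E[X] = C(171, 3)·p³ ≈ 818805 · 1.0239568e-04 ≈ 83.84209.
Here α = 1, so p = 8/n is exactly at the triangle threshold p ~ 1/n. Asymptotically E[X] → c³/6 = 8³/6 = 256/3 ≈ 85.33333, a bounded constant. In this regime the triangle count is asymptotically Poisson(c³/6).

E[X] ≈ 83.84209; in regime p = Θ(1/n^{1}) E[X] stays bounded (at the triangle threshold p ~ 1/n).


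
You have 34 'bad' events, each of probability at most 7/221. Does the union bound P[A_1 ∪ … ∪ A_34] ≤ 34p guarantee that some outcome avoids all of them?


Union bound: P[∪_{i=1}^{34} A_i] ≤ Σ_i P[A_i] ≤ 34·p = 34·(7/221) = 14/13.
Numerically: 14/13 ≈ 1.076923.
Is 14/13 < 1? NO.
Since the bound 14/13 is ≥ 1, the union bound is uninformative here; it does NOT by itself certify existence.

34·p = 14/13 ≈ 1.076923; existence NOT certified by the union bound.


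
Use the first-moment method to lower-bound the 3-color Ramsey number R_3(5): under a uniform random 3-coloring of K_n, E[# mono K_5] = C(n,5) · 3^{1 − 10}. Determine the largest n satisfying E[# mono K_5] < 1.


We need C(n, 5) · 3^{1 − 10} < 1, i.e. C(n, 5) < 3^{10 − 1} = 19683.
Check values of n near the boundary:
  n = 14: C(14, 5) = 2002; 2002 < 19683? YES
  n = 15: C(15, 5) = 3003; 3003 < 19683? YES
  n = 16: C(16, 5) = 4368; 4368 < 19683? YES
  n = 17: C(17, 5) = 6188; 6188 < 19683? YES
  n = 18: C(18, 5) = 8568; 8568 < 19683? YES
  n = 19: C(19, 5) = 11628; 11628 < 19683? YES
  n = 20: C(20, 5) = 15504; 15504 < 19683? YES
  n = 21: C(21, 5) = 20349; 20349 < 19683? NO
  n = 22: C(22, 5) = 26334; 26334 < 19683? NO
The largest n with C(n, 5) < 19683 is n = 20 (where E[X] = 5168/6561 ≈ 0.78768). Hence R_3(5) > 20, i.e. R_3(5) ≥ 21.

Largest n = 20; hence R_3(5) > 20.


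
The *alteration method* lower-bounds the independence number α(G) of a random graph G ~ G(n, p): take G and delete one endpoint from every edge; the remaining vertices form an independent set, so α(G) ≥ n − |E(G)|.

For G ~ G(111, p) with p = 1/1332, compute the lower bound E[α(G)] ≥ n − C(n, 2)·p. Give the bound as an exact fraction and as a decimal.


E[|E(G)|] = C(111, 2)·p = 6105 · (1/1332) = 55/12.
E[α(G)] ≥ n − E[|E(G)|] = 111 − 55/12 = 1277/12.
Numerically: ≈ 106.416667.
(This is only a lower bound; the true E[α(G)] may be larger.)

E[α(G)] ≥ 1277/12 ≈ 106.416667.


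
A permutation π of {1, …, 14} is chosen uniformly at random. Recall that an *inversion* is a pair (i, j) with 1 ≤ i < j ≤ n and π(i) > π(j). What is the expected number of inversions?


Write X = Σ X_I over the C(14, 2) = 91 pairs i < j, with X_I the indicator of one inversion.
There are 91 indicators.
For each fixed pair i < j, the values π(i) and π(j) are two distinct elements of {1, …, 14} in uniformly random order; by symmetry P[π(i) > π(j)] = 1/2.
By linearity: E[X] = 91 · (1/2) = C(14, 2) · (1/2) = 91/2 = 91/2 ≈ 45.5000.

E[X] = 91/2 = 45.5000.


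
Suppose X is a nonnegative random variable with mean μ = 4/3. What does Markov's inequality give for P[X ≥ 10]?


μ = E[X] = 4/3, a = 10.
Markov: P[X ≥ 10] ≤ μ/a = (4/3)/10 = 2/15.
Numerically: ≈ 0.133333.
(Since a = 10 > μ = 1.333333, the bound 2/15 is < 1 and informative.)

P[X ≥ 10] ≤ 2/15 ≈ 0.133333.


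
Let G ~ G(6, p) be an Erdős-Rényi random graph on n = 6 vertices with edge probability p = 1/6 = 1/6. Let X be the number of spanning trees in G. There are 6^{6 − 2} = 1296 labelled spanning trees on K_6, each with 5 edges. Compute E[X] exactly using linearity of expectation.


K_6 has 6^{6 − 2} = 1296 labelled spanning trees.
For each such spanning tree H, let X_H = 1 if all 5 edges of H are present in G. Then P[X_H = 1] = p^{5} = (1/6)^{5} = 1/7776.
By linearity: E[X] = Σ_H E[X_H] = 1296 · p^{5} = 1296 · 1/7776 = 1/6.
Numerically: E[X] ≈ 0.16667.

E[X] = 1296 · (1/6)^{5} = 1/6 ≈ 0.16667.


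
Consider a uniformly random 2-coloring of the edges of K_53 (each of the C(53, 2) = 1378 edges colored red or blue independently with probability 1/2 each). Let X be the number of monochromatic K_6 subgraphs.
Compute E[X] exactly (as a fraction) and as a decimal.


Let X = Σ_S X_S over the C(53, 6) = 22957480 subsets S of size 6, where X_S = 1 if the K_6 on S is monochromatic.
For a fixed S, the K_6 on S has C(6, 2) = 15 edges. P[all 15 edges red] = (1/2)^15, and likewise for blue, so P[monochromatic] = 2·(1/2)^15 = 2^{1 − 15} = 1/16384.
By linearity: E[X] = C(53, 6) · 2^{1 − 15} = 22957480 · 1/16384 = 2869685/2048.
Numerically: E[X] ≈ 1401.213379.

E[X] = C(53,6)·2^(1−C(6,2)) = 2869685/2048 ≈ 1401.213379.


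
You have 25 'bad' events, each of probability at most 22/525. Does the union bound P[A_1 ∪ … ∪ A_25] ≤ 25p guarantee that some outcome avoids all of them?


Union bound: P[∪_{i=1}^{25} A_i] ≤ Σ_i P[A_i] ≤ 25·p = 25·(22/525) = 22/21.
Numerically: 22/21 ≈ 1.047619.
Is 22/21 < 1? NO.
Since the bound 22/21 is ≥ 1, the union bound is uninformative here; it does NOT by itself certify existence.

25·p = 22/21 ≈ 1.047619; existence NOT certified by the union bound.


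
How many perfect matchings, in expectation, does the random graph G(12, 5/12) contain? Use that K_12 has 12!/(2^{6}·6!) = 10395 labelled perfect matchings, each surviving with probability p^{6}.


K_12 has 12!/(2^{6}·6!) = 10395 labelled perfect matchings.
For each such perfect matching H, let X_H = 1 if all 6 edges of H are present in G. Then P[X_H = 1] = p^{6} = (5/12)^{6} = 15625/2985984.
By linearity of expectation: E[X] = Σ_H E[X_H] = 10395 · p^{6} = 10395 · 15625/2985984 = 6015625/110592.
Numerically: E[X] ≈ 54.3948.

E[X] = 10395 · (5/12)^{6} = 6015625/110592 ≈ 54.3948.


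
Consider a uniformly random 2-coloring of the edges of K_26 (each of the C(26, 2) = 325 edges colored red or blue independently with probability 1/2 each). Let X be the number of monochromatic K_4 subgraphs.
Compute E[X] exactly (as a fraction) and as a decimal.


Let X = Σ_S X_S over the C(26, 4) = 14950 subsets S of size 4, where X_S = 1 if the K_4 on S is monochromatic.
For a fixed S, the K_4 on S has C(4, 2) = 6 edges. P[all 6 edges red] = (1/2)^6, and likewise for blue, so P[monochromatic] = 2·(1/2)^6 = 2^{1 − 6} = 1/32.
Summing: E[X] = C(26, 4) · 2^{1 − 6} = 14950 · 1/32 = 7475/16.
Numerically: E[X] ≈ 467.188.

E[X] = C(26,4)·2^(1−C(4,2)) = 7475/16 ≈ 467.188.


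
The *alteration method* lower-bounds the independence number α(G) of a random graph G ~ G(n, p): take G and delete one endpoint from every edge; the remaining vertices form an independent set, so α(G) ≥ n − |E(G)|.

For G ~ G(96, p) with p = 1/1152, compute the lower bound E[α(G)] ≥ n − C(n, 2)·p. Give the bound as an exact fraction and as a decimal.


E[|E(G)|] = C(96, 2)·p = 4560 · (1/1152) = 95/24.
E[α(G)] ≥ n − E[|E(G)|] = 96 − 95/24 = 2209/24.
Numerically: ≈ 92.04167.
(This is only a lower bound; the true E[α(G)] may be larger.)

E[α(G)] ≥ 2209/24 ≈ 92.04167.


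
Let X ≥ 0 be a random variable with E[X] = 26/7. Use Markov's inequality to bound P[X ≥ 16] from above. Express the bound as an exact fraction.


μ = E[X] = 26/7, a = 16.
Markov: P[X ≥ 16] ≤ μ/a = (26/7)/16 = 13/56.
Numerically: ≈ 0.2321.
(Since a = 16 > μ = 3.7143, the bound 13/56 is < 1 and informative.)

P[X ≥ 16] ≤ 13/56 ≈ 0.2321.


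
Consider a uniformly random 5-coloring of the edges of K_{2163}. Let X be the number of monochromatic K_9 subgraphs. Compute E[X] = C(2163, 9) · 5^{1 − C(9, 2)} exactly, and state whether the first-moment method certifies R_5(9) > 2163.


E[X] = C(2163, 9) · 5^{1 − 36} = 2808716806866462450348390 · 5^{−35} = 2808716806866462450348390/2910383045673370361328125.
As a reduced fraction: E[X] = 561743361373292490069678/582076609134674072265625 ≈ 0.965.
Is E[X] < 1? YES.
Since E[X] < 1, there exists a 5-coloring of K_{2163} with no monochromatic K_9; hence R_5(9) > 2163.

E[X] = 561743361373292490069678/582076609134674072265625 ≈ 0.965; E[X] < 1, so R_5(9) > 2163.
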